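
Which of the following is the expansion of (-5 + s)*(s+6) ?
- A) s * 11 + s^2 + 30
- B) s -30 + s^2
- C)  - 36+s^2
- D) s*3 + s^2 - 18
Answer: B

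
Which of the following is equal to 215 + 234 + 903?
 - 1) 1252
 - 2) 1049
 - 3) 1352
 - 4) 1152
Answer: 3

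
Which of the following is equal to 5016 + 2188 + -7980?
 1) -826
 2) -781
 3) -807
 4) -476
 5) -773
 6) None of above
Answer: 6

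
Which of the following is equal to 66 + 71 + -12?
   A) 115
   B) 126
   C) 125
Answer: C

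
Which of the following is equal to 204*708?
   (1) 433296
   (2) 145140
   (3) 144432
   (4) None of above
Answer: 3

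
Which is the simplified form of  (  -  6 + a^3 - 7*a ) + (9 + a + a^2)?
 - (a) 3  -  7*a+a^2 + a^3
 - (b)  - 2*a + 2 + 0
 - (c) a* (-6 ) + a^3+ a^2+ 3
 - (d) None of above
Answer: c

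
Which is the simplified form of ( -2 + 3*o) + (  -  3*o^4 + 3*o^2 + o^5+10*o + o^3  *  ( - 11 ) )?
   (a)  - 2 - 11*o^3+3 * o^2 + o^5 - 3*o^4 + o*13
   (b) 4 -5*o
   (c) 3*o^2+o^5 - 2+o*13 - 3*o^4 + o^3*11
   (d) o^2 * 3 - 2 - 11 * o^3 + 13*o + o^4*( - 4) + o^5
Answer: a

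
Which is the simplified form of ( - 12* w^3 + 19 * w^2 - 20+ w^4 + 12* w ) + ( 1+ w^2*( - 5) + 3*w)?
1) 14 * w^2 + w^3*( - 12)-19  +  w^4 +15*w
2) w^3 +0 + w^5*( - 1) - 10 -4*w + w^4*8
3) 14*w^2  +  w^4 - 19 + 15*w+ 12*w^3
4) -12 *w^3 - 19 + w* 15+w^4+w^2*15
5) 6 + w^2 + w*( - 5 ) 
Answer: 1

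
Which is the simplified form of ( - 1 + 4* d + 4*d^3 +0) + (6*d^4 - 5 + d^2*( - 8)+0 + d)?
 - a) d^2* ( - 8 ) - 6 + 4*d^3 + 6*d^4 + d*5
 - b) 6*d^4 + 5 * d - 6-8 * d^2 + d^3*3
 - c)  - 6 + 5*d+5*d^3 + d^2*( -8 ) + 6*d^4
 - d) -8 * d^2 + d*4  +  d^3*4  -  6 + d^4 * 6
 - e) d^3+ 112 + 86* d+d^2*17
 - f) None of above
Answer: a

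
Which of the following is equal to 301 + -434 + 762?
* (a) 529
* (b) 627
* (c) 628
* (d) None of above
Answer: d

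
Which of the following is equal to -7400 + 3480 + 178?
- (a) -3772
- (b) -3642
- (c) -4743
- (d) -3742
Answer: d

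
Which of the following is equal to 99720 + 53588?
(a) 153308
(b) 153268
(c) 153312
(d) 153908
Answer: a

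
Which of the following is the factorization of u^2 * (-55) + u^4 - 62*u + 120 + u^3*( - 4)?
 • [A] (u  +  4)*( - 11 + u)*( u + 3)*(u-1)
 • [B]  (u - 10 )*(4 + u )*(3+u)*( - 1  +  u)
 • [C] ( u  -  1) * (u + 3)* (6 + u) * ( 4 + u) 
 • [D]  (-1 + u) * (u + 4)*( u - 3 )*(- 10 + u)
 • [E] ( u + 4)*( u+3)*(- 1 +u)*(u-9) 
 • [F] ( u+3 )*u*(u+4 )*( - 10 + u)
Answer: B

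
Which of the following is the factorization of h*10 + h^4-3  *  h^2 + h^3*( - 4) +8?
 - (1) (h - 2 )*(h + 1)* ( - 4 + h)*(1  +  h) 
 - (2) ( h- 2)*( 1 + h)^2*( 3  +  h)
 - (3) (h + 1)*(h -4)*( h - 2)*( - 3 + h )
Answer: 1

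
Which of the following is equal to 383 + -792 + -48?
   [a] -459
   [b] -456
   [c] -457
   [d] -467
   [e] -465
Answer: c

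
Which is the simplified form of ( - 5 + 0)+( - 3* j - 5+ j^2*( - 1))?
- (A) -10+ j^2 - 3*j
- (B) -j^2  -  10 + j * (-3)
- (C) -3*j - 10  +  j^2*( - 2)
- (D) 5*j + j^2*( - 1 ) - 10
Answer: B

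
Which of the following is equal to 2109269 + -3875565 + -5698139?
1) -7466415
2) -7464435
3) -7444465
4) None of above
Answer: 2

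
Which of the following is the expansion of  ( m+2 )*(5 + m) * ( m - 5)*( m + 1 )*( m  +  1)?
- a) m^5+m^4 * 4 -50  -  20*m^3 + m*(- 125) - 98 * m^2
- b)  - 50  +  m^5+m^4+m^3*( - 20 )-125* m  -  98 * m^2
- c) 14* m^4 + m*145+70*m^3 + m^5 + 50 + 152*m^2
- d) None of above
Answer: a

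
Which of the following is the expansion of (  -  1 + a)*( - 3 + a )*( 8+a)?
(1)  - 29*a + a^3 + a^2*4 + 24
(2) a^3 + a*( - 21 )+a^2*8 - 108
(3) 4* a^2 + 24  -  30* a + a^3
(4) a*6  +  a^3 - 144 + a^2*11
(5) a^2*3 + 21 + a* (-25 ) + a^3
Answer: 1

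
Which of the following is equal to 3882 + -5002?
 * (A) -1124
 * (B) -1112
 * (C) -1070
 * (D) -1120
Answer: D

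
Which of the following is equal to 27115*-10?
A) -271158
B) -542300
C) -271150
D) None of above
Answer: C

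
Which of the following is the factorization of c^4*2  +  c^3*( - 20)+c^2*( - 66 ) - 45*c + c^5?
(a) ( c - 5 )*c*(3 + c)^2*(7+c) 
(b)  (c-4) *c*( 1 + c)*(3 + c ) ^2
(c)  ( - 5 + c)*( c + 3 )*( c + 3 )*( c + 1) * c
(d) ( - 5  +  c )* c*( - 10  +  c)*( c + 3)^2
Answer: c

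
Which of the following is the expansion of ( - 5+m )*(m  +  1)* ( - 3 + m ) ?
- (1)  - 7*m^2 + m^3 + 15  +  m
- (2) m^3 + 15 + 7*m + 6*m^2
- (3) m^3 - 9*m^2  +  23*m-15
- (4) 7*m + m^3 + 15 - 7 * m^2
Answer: 4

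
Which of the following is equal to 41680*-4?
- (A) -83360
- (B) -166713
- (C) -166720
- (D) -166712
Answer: C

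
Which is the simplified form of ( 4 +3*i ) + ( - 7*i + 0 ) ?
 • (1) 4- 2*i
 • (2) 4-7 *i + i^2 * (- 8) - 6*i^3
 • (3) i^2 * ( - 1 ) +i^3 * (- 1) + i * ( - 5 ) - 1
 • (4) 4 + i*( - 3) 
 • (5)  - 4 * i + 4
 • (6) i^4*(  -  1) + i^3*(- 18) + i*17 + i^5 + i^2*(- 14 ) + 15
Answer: 5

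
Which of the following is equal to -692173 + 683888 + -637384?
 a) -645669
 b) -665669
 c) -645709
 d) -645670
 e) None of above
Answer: a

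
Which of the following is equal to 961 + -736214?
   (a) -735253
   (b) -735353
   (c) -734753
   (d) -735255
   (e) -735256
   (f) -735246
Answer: a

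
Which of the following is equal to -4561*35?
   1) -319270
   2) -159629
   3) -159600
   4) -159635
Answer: 4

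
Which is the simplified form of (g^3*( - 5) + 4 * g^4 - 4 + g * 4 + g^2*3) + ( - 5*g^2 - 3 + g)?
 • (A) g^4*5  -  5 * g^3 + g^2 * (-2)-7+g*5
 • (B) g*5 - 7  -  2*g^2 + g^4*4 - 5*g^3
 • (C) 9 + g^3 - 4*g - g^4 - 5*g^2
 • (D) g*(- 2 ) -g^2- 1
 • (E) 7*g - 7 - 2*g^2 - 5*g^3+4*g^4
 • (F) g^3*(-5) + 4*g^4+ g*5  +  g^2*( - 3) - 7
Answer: B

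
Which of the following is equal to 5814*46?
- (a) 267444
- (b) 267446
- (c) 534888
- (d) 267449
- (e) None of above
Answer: a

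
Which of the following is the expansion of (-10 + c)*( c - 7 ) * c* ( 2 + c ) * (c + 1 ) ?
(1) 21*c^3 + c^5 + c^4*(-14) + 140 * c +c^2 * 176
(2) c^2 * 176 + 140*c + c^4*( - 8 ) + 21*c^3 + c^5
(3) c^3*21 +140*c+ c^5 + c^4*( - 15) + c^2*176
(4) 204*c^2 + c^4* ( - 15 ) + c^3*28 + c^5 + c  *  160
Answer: 1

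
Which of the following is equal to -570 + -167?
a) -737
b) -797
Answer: a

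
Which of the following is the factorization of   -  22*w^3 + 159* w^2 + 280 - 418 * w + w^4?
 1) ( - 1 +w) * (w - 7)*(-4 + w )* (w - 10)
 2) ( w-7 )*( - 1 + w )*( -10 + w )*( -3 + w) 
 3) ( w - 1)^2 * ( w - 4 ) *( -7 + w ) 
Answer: 1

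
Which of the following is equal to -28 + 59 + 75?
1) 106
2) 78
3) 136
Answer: 1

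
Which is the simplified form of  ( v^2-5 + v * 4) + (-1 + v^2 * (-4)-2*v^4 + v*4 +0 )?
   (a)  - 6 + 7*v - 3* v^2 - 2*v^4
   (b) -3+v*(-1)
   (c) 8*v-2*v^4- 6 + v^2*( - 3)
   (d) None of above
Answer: c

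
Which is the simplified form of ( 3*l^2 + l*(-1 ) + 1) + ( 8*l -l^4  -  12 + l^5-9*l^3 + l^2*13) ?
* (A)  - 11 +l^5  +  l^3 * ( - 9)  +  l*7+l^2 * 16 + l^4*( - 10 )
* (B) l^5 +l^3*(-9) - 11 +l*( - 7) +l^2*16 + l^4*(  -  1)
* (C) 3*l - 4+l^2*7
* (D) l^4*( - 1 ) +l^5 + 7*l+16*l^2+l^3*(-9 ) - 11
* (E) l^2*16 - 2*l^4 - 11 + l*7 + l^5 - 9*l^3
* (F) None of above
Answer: D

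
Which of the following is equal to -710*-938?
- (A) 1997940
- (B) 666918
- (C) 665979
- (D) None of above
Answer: D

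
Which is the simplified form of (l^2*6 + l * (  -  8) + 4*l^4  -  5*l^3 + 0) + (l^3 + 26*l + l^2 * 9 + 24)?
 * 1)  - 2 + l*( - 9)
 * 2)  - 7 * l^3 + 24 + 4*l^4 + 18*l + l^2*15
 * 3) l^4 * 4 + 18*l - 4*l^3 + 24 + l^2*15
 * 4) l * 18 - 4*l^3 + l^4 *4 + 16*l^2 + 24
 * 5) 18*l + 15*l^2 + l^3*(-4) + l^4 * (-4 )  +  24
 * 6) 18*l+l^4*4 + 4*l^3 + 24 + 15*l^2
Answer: 3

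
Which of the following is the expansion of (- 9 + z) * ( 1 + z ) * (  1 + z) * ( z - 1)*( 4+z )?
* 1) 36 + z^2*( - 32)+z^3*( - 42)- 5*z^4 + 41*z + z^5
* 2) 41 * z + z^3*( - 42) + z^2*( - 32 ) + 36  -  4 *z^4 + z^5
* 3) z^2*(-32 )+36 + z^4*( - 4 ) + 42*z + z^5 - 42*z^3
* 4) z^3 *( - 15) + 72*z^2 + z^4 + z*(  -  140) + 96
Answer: 2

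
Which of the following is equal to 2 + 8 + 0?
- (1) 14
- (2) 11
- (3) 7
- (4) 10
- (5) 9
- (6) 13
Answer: 4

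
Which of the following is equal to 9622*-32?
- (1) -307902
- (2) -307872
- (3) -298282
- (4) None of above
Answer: 4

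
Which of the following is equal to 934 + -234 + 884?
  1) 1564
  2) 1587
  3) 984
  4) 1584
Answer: 4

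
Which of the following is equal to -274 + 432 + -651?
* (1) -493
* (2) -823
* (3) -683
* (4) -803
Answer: 1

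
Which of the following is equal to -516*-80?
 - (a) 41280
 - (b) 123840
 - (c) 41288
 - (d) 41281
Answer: a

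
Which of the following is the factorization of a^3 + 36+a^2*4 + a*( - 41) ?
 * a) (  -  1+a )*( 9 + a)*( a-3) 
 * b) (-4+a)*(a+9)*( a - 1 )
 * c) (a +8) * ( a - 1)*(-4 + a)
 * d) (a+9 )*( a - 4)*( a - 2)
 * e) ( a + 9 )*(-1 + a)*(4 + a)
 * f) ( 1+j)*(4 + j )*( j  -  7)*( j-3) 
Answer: b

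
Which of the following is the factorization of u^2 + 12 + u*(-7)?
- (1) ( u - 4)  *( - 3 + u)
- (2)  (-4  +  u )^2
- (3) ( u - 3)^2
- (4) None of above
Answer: 1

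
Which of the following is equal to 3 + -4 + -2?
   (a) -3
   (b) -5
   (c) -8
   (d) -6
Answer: a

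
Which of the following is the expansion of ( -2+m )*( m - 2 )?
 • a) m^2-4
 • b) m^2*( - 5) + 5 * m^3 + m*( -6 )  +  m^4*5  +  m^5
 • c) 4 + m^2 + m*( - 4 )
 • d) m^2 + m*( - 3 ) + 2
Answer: c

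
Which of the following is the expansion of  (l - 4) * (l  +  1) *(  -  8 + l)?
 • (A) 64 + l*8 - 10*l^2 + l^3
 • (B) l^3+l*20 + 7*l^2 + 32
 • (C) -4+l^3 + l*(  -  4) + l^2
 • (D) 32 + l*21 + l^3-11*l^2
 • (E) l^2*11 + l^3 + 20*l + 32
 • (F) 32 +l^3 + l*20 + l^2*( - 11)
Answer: F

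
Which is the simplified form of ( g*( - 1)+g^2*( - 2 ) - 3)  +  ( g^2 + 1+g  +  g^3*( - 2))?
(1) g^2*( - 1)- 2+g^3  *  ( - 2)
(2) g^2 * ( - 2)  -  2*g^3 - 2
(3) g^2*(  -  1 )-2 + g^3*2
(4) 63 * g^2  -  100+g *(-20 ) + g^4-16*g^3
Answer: 1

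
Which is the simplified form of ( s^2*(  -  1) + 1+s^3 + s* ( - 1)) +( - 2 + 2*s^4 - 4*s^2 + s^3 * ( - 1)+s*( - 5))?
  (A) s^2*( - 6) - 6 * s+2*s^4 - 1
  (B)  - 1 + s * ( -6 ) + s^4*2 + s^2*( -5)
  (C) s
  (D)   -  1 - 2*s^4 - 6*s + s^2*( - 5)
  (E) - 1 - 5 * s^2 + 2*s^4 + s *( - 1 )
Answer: B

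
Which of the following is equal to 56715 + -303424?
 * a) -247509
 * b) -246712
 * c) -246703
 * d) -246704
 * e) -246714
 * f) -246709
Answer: f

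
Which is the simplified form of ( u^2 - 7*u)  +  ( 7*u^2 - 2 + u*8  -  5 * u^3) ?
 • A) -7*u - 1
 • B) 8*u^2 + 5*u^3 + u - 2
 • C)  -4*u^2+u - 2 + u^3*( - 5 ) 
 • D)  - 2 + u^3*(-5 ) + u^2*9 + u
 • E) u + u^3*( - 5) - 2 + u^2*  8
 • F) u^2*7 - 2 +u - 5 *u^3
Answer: E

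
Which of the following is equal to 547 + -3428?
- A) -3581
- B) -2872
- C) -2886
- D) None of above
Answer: D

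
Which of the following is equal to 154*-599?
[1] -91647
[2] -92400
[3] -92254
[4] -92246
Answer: 4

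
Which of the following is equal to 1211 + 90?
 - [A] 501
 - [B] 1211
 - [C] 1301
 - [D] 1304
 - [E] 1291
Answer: C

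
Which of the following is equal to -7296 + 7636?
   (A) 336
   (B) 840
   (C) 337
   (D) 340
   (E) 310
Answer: D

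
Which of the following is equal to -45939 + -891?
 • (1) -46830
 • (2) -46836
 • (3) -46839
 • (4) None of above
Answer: 1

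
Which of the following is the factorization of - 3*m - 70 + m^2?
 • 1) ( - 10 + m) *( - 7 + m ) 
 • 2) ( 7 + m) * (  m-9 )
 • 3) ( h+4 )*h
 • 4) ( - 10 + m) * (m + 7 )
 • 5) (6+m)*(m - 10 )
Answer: 4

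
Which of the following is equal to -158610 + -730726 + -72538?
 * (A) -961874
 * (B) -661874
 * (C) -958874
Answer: A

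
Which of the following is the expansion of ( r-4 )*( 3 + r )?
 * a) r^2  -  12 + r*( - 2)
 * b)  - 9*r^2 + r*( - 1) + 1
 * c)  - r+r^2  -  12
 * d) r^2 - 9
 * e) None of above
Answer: c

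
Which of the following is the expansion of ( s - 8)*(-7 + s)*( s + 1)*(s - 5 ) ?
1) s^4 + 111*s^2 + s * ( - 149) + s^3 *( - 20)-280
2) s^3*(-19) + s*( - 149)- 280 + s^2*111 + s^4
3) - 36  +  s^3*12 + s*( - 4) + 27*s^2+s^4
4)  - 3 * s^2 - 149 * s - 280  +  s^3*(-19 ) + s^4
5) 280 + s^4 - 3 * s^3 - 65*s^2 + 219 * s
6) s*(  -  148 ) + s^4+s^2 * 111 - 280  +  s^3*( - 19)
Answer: 2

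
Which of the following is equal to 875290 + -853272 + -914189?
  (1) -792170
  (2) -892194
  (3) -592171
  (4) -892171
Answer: 4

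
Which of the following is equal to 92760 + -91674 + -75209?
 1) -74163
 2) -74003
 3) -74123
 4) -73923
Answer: 3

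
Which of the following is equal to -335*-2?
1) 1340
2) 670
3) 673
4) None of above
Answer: 2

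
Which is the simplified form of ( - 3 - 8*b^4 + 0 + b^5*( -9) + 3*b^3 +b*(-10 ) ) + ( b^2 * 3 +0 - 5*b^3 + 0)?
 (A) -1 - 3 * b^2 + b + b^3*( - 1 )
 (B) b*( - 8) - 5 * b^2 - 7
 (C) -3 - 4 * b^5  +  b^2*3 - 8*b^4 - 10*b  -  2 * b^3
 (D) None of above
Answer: D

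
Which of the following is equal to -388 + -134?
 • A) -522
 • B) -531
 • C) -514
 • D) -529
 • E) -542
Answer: A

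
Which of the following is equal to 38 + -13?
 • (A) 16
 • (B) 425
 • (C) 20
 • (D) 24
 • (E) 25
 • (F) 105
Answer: E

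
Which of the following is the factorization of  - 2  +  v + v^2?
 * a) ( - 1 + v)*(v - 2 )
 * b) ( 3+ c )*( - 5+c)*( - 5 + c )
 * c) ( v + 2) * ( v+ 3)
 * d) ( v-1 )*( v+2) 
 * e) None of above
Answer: d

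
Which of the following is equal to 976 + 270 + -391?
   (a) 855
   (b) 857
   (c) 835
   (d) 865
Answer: a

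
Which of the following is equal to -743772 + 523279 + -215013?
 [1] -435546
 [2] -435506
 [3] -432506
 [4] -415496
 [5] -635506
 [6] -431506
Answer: 2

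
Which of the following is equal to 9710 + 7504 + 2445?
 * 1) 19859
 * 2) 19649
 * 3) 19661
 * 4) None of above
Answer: 4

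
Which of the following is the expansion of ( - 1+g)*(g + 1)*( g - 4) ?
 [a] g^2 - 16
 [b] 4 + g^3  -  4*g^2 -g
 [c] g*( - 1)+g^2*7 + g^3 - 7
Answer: b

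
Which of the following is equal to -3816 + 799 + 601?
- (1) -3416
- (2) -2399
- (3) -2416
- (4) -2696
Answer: 3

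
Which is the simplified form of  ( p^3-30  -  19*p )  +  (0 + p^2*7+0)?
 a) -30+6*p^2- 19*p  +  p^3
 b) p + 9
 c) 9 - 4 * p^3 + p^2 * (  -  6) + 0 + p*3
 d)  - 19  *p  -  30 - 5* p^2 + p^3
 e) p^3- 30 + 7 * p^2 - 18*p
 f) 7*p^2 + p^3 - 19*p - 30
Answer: f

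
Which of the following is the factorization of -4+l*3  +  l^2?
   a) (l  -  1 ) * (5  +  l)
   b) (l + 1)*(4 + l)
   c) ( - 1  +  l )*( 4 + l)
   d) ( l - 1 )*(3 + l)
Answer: c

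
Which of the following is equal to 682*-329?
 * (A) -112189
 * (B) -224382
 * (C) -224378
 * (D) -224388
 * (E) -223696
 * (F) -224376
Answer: C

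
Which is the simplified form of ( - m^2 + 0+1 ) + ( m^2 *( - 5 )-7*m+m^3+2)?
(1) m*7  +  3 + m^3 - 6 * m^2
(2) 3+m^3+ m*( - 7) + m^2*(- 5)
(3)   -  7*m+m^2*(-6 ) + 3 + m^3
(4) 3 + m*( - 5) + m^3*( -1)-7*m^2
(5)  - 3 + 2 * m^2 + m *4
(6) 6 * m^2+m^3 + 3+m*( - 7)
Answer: 3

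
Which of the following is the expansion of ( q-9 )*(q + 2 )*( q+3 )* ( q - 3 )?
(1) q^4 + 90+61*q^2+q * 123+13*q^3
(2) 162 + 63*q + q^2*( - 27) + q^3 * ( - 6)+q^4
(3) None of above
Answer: 3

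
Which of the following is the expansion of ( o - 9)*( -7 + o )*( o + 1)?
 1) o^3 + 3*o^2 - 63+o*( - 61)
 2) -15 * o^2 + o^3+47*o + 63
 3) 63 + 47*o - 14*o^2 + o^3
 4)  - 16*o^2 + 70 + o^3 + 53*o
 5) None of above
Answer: 2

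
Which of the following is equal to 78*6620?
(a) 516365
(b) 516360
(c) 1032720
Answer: b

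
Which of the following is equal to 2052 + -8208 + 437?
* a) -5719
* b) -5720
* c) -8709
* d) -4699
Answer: a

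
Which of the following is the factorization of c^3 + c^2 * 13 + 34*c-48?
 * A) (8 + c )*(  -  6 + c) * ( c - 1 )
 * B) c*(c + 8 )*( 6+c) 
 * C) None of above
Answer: C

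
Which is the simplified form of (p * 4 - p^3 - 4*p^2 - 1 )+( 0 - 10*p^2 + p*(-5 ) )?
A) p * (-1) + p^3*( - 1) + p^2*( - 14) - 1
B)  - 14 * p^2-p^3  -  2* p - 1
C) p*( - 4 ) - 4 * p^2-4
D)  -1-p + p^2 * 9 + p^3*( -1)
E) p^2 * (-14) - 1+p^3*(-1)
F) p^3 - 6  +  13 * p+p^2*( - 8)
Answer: A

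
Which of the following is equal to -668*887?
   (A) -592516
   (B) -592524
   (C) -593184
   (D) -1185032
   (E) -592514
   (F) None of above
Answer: A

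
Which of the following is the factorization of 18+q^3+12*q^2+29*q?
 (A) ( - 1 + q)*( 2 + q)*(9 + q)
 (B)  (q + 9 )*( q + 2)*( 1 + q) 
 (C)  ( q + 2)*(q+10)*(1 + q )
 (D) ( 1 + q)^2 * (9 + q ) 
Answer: B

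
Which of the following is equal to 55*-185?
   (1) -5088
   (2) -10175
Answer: 2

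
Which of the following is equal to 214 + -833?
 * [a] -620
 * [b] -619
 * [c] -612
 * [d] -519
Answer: b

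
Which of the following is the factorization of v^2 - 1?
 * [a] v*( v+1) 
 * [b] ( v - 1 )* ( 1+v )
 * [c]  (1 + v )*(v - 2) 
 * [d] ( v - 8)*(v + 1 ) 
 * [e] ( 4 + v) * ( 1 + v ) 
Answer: b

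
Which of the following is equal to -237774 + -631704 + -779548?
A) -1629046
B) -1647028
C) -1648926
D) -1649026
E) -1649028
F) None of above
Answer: D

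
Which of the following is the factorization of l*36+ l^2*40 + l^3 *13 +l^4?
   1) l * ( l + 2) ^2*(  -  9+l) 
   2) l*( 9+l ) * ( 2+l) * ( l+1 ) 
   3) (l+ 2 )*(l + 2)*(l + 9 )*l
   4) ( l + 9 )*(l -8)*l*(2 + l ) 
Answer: 3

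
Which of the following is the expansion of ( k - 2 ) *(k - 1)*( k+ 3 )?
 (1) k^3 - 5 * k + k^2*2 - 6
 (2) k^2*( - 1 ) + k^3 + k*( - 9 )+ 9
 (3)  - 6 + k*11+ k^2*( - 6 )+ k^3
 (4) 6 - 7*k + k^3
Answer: 4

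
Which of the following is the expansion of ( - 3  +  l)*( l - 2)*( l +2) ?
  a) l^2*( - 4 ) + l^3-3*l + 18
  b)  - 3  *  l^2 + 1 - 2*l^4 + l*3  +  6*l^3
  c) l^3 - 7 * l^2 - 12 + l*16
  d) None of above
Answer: d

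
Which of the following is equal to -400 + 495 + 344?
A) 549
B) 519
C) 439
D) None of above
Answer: C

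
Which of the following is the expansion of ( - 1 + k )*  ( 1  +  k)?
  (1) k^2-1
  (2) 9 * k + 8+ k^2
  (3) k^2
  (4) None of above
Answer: 1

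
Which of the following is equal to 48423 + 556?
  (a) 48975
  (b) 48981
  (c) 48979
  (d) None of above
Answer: c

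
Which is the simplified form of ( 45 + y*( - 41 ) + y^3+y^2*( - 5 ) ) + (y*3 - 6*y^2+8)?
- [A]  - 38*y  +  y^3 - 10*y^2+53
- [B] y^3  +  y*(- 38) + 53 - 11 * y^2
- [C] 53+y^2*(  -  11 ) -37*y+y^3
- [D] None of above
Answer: B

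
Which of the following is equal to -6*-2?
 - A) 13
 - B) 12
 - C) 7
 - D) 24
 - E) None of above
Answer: B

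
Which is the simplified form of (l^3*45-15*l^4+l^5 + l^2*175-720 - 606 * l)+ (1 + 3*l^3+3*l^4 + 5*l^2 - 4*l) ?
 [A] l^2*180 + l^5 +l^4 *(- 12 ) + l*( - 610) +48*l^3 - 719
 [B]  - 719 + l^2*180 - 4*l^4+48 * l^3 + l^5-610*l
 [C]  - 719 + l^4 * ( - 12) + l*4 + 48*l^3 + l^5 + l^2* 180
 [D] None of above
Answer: A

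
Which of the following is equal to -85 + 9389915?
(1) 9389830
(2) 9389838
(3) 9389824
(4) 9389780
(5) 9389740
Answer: 1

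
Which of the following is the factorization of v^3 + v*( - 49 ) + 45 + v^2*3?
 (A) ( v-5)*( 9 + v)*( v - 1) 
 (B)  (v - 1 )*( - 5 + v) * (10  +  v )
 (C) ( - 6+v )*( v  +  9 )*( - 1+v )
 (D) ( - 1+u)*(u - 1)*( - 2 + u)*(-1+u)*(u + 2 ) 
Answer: A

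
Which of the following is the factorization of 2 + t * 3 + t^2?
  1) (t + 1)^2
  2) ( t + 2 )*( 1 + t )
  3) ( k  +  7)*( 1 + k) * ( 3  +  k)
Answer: 2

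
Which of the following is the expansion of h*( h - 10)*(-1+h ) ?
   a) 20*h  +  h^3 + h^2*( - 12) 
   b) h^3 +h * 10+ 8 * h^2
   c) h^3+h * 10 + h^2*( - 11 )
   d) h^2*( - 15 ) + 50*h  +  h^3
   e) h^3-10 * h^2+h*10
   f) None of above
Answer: c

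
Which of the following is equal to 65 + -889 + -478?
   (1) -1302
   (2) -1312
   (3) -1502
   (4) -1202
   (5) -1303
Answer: 1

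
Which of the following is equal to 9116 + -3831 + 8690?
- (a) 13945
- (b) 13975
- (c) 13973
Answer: b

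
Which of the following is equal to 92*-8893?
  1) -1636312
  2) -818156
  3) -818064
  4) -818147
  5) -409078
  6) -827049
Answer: 2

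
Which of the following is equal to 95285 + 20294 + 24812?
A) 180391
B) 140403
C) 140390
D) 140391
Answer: D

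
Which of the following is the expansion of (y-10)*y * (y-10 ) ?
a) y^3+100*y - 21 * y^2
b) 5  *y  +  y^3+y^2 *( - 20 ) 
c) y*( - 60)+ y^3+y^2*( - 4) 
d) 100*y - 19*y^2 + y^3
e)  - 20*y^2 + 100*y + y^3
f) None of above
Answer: e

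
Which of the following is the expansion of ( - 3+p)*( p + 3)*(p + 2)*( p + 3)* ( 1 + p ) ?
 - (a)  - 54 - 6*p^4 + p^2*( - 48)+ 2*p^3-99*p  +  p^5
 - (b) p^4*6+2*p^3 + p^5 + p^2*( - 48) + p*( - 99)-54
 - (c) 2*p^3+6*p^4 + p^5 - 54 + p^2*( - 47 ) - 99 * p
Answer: b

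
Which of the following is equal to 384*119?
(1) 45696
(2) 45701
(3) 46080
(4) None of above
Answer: 1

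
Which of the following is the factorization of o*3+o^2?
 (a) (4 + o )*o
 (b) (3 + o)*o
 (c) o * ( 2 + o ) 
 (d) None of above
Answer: b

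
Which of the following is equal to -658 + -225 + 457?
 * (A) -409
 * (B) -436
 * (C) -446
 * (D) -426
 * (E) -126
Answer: D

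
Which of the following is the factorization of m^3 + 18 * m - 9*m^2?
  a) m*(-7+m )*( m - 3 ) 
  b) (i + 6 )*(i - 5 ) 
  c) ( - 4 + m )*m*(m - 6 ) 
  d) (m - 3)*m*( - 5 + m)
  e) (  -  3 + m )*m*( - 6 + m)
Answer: e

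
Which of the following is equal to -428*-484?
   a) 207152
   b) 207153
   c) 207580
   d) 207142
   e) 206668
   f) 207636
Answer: a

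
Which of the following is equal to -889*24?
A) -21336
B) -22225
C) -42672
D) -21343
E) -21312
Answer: A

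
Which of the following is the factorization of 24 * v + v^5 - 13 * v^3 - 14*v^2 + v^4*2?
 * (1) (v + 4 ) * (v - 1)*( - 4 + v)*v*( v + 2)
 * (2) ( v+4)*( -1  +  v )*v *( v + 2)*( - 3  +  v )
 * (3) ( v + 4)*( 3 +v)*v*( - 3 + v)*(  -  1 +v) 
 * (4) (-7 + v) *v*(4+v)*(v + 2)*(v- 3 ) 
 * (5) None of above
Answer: 2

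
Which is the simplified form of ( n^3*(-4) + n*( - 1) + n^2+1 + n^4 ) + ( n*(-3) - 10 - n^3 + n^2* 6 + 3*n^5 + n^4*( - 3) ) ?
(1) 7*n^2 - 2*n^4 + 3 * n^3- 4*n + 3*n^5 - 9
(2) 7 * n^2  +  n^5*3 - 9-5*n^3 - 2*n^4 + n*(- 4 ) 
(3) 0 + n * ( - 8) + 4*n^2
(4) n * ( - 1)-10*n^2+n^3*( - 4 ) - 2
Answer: 2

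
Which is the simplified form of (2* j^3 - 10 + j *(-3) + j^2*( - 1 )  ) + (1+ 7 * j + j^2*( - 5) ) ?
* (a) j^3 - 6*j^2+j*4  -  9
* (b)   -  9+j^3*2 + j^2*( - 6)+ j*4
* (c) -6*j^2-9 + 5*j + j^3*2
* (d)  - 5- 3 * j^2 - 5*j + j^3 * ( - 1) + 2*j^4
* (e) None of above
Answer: b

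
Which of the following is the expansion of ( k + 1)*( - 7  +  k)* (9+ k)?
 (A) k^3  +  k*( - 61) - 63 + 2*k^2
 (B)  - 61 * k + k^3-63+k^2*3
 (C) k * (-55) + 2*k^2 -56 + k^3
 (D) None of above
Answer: B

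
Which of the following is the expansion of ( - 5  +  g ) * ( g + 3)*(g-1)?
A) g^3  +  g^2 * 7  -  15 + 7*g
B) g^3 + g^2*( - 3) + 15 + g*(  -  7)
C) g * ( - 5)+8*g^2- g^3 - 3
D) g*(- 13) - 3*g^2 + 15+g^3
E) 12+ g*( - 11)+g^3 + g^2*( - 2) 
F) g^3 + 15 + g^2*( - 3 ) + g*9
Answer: D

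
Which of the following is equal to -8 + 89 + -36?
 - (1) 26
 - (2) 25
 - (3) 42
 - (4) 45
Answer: 4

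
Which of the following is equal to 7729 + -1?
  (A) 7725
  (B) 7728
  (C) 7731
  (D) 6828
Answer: B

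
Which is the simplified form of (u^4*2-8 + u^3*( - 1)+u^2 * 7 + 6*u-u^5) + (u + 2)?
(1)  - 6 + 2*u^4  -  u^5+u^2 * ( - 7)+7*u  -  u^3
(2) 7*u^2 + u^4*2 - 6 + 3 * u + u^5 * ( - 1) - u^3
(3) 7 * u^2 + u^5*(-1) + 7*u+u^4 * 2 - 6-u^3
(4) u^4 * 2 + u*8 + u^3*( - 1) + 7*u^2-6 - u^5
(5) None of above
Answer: 3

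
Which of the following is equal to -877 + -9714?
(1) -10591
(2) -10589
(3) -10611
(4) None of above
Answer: 1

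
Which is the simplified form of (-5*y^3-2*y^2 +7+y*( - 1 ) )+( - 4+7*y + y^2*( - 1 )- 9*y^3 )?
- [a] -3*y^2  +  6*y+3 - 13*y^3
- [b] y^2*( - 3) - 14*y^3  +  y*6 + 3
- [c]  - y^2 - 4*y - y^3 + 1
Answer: b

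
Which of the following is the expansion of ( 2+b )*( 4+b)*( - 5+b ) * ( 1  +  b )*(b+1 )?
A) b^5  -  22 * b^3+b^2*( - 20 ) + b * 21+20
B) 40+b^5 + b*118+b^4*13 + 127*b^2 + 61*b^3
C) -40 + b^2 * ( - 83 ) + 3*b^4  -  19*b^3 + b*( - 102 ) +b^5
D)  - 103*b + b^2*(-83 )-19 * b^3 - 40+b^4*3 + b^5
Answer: C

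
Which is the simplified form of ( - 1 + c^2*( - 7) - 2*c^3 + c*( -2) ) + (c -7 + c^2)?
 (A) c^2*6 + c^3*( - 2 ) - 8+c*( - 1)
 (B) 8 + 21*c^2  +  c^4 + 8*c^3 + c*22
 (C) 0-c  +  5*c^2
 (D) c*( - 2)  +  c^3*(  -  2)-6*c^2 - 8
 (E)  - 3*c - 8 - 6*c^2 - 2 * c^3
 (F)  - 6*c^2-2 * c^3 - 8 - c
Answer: F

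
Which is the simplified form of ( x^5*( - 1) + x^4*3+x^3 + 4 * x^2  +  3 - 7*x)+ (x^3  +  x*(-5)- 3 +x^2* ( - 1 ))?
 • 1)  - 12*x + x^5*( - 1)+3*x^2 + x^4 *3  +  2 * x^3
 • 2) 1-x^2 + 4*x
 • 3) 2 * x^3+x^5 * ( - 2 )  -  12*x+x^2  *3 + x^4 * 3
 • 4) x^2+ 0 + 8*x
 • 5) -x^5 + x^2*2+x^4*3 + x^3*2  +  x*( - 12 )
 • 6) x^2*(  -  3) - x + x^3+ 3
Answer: 1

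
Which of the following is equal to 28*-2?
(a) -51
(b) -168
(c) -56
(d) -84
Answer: c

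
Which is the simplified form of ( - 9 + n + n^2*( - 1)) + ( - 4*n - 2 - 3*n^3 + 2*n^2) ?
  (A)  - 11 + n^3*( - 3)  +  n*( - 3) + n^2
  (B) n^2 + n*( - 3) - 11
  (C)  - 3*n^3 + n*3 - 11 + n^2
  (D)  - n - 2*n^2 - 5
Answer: A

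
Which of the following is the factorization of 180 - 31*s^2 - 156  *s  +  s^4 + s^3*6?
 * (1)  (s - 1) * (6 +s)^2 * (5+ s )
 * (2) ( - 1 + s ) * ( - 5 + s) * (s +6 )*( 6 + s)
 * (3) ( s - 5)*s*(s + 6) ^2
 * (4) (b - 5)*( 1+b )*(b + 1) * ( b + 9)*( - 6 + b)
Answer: 2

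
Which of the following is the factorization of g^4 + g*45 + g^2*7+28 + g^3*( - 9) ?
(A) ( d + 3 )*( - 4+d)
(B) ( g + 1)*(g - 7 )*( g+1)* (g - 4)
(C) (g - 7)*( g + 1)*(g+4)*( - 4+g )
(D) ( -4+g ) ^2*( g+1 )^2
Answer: B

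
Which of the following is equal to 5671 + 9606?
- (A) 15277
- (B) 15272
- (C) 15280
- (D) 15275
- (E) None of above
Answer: A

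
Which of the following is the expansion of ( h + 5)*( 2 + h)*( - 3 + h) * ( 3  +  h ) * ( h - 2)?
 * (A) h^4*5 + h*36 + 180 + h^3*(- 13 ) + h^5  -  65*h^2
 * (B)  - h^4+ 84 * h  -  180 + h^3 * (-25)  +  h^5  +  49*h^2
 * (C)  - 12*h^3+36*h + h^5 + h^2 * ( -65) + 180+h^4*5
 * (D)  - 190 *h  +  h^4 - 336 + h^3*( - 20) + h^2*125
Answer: A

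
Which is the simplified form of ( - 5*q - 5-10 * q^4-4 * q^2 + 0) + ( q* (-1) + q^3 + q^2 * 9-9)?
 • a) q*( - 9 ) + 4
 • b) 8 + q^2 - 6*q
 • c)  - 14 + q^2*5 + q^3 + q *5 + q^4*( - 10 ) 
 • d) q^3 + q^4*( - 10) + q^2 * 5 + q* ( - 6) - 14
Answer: d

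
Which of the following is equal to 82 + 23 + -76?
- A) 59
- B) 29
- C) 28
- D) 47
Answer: B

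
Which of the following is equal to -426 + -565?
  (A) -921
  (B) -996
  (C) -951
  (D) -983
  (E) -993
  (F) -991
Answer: F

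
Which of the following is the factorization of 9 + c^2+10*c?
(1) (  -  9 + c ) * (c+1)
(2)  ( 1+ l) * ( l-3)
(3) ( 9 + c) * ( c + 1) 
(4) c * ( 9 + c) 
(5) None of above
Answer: 3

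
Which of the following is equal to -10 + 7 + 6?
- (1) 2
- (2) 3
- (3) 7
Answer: 2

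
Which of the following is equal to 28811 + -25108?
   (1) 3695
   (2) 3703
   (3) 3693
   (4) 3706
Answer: 2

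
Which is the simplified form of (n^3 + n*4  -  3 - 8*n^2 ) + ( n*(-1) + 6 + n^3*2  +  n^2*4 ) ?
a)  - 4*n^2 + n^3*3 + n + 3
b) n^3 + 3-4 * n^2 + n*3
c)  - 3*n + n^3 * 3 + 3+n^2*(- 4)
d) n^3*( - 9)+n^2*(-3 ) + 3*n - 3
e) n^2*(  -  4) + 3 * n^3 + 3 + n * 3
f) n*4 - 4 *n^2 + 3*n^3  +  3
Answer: e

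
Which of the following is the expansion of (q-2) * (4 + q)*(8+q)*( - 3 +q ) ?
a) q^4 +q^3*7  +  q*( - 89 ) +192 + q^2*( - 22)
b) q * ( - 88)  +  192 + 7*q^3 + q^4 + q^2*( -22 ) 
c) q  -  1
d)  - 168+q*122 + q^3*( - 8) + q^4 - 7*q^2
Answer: b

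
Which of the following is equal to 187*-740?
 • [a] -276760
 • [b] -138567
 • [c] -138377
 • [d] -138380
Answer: d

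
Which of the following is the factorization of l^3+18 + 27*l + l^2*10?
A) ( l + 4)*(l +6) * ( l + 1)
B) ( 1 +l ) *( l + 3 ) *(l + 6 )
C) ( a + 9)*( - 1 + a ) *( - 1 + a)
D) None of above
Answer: B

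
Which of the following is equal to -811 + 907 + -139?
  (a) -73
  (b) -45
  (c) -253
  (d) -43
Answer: d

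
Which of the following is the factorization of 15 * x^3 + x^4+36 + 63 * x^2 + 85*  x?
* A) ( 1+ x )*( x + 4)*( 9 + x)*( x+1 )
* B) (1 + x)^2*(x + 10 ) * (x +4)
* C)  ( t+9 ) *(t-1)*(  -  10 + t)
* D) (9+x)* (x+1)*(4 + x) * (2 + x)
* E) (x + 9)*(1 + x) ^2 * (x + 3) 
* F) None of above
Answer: A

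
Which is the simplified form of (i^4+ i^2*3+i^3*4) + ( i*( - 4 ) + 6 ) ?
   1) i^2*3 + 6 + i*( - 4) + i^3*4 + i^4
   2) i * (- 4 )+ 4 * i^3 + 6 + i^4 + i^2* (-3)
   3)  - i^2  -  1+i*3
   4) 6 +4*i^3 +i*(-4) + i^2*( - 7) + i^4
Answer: 1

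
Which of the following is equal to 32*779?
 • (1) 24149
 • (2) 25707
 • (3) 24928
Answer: 3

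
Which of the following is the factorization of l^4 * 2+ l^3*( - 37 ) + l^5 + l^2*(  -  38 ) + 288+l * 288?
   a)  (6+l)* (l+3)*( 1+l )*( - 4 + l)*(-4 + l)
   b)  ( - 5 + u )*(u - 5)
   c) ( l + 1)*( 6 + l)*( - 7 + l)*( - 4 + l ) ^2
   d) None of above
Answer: a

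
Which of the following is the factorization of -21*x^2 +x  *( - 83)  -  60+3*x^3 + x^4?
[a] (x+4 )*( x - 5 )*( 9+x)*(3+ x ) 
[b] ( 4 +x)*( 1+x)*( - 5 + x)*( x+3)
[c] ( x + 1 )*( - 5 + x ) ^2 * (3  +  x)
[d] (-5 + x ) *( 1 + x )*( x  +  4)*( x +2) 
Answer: b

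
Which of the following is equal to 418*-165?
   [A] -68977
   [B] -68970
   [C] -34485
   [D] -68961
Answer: B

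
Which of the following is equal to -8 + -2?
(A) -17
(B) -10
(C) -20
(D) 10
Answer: B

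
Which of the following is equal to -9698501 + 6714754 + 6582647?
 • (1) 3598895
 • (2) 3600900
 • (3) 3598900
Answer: 3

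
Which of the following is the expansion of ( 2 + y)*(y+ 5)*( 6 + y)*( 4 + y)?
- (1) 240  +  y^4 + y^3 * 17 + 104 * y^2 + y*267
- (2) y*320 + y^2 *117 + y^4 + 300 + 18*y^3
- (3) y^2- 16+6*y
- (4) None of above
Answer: 4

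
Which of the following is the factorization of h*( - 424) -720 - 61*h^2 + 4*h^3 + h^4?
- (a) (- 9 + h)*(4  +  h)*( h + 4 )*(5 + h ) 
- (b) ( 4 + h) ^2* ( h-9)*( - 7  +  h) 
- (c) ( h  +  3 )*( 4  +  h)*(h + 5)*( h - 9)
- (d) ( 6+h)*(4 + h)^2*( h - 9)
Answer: a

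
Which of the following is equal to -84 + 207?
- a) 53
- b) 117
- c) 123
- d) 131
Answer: c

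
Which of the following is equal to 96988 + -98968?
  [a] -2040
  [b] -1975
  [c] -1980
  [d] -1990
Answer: c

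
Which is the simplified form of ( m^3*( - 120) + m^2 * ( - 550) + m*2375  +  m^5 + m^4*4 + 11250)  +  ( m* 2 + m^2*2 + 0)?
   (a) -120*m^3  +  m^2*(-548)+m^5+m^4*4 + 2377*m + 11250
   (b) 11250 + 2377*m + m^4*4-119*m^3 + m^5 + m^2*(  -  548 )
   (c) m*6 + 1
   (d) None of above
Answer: a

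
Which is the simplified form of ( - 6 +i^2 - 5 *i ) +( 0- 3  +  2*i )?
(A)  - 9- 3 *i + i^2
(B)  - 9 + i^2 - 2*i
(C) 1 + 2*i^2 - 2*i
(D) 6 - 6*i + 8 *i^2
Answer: A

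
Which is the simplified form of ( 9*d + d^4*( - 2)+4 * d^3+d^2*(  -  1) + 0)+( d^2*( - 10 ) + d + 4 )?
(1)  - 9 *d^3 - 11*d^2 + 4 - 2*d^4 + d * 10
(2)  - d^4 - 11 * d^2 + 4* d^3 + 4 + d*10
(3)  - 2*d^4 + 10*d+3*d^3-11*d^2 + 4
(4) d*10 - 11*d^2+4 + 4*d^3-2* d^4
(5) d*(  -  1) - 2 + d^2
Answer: 4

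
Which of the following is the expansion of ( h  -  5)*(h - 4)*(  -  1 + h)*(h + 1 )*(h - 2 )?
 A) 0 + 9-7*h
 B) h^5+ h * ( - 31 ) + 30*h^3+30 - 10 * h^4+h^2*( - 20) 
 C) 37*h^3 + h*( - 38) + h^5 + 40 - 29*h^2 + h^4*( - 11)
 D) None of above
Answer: C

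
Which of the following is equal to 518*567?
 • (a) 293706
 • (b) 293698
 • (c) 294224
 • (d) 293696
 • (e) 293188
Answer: a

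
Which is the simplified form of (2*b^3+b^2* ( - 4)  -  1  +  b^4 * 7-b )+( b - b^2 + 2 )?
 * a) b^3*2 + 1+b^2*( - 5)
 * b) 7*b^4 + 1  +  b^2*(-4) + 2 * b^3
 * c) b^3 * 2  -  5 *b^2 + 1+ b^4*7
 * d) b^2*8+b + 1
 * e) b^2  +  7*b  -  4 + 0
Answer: c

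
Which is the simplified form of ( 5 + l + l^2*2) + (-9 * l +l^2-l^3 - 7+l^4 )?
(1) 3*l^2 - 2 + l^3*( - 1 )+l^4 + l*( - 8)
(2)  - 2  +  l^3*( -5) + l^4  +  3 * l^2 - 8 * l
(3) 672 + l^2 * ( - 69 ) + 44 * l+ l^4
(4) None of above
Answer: 1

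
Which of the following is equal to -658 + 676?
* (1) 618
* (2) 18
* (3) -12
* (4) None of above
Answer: 2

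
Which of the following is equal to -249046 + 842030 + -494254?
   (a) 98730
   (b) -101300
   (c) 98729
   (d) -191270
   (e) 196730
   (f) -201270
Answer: a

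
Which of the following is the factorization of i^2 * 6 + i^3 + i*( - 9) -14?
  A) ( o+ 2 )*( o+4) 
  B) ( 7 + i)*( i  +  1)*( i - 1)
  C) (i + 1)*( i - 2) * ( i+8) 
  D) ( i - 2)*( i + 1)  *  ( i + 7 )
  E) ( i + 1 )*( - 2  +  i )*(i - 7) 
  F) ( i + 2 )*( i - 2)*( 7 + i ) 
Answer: D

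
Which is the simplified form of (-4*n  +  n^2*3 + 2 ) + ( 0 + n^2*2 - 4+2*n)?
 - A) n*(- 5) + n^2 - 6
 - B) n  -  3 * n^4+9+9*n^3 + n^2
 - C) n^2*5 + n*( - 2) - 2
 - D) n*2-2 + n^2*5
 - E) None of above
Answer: C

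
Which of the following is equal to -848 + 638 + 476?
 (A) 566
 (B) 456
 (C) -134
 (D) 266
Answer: D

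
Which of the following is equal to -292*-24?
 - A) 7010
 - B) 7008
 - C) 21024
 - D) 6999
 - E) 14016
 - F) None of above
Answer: B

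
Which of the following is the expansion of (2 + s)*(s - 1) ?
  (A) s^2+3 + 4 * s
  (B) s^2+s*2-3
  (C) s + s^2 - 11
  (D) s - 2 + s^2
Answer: D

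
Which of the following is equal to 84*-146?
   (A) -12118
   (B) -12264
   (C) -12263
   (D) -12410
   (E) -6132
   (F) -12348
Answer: B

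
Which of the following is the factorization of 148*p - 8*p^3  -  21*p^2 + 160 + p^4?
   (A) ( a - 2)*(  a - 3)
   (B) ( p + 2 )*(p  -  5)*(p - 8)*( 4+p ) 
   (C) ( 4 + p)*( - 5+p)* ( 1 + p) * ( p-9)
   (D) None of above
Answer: D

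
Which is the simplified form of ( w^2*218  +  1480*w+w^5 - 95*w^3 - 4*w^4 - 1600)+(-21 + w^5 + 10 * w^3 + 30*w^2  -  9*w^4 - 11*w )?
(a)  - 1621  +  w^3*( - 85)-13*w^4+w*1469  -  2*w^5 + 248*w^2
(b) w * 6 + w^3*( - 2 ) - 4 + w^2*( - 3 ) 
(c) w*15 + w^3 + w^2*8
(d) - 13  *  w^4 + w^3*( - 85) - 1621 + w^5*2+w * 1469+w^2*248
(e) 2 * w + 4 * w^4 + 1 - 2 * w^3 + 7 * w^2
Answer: d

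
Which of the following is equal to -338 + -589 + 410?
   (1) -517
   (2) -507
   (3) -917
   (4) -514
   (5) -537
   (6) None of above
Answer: 1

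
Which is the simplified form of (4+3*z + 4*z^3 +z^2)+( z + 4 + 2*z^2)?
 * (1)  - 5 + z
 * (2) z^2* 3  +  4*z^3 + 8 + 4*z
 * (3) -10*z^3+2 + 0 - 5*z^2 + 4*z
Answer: 2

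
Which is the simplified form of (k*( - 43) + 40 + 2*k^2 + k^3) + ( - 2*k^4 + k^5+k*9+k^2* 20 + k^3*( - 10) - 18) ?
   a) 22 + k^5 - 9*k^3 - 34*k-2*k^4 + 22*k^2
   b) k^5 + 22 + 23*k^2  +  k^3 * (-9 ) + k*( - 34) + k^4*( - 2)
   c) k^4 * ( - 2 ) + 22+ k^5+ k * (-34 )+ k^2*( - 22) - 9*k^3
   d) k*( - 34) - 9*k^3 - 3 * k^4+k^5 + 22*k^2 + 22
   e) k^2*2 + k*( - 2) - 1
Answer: a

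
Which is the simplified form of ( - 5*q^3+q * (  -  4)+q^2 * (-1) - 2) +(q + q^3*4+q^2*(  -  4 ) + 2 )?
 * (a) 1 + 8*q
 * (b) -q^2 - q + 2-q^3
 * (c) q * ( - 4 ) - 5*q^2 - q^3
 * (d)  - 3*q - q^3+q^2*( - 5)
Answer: d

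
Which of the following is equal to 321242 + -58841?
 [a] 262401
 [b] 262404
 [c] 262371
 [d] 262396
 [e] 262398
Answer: a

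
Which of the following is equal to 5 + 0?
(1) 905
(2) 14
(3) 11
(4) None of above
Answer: 4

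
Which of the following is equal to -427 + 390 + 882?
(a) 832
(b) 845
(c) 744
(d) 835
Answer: b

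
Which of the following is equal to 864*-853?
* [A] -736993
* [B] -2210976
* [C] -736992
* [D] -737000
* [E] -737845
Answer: C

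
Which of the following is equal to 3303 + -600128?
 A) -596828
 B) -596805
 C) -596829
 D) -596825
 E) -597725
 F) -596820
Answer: D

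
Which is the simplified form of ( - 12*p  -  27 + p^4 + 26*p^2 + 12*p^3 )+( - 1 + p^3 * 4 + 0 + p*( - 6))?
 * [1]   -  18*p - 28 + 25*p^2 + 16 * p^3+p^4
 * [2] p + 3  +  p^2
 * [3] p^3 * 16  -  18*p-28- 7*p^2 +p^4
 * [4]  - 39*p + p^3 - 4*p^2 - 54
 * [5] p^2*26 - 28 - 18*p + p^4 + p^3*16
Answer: 5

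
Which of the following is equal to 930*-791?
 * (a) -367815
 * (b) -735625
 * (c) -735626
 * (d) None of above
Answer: d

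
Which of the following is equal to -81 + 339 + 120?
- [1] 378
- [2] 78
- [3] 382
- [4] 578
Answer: 1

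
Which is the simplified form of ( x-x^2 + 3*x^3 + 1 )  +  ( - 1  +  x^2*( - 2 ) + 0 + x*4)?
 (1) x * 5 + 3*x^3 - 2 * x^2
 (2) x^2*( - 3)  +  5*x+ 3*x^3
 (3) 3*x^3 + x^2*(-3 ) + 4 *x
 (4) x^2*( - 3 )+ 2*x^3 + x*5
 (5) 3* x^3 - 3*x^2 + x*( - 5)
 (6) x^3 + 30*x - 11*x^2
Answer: 2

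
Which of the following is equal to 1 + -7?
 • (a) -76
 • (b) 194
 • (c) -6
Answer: c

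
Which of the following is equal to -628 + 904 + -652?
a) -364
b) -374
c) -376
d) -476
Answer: c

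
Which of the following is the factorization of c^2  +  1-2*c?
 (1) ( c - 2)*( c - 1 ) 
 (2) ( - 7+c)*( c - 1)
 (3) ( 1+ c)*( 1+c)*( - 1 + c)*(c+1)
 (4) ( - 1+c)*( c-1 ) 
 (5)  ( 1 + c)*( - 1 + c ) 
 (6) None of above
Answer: 4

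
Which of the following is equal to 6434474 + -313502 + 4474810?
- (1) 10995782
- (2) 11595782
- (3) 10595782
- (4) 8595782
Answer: 3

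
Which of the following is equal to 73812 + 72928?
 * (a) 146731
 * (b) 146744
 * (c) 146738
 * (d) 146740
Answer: d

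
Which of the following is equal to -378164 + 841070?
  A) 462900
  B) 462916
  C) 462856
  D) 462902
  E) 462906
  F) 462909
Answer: E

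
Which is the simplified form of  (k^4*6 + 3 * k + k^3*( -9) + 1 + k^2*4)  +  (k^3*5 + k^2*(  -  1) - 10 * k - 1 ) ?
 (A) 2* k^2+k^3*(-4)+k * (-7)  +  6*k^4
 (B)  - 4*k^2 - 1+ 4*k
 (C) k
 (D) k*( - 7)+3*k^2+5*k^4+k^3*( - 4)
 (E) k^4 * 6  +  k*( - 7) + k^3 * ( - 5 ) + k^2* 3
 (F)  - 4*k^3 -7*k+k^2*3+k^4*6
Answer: F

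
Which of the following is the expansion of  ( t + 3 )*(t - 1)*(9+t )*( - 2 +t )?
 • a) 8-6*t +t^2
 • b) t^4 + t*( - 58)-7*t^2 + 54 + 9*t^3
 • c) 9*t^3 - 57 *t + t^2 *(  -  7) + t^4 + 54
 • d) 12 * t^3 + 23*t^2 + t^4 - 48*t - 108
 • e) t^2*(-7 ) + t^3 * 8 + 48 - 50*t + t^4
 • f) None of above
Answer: c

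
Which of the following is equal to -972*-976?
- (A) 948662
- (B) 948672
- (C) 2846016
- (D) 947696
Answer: B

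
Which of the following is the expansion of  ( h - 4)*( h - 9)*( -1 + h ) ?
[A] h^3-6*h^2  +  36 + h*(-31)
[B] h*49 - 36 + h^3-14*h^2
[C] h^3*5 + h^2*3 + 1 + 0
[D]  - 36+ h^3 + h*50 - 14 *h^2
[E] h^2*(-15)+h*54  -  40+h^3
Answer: B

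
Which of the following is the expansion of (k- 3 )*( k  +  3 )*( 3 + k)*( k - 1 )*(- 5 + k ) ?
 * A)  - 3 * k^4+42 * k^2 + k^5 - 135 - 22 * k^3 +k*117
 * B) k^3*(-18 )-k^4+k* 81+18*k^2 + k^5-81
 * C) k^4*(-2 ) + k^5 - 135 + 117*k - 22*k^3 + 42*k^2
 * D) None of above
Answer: A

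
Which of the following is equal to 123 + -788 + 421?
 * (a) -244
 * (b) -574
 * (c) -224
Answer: a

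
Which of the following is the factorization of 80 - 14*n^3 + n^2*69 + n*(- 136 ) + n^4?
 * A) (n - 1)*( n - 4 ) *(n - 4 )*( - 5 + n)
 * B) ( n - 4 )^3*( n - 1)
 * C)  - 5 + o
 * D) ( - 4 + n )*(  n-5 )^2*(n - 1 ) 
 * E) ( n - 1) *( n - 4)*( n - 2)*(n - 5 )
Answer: A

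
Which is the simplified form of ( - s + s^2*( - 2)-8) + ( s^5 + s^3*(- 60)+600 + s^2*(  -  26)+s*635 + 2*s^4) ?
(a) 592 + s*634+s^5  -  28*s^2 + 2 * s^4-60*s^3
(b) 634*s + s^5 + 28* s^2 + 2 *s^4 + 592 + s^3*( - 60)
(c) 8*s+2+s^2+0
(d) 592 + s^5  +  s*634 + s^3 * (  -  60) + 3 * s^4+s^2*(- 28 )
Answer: a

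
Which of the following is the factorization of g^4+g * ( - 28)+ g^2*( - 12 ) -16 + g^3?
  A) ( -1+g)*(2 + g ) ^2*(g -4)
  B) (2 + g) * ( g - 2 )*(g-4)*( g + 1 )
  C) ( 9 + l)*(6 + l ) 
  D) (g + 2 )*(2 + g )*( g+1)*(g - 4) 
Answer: D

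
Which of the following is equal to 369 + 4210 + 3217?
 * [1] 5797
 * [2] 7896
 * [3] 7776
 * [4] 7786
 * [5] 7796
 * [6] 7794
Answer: 5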